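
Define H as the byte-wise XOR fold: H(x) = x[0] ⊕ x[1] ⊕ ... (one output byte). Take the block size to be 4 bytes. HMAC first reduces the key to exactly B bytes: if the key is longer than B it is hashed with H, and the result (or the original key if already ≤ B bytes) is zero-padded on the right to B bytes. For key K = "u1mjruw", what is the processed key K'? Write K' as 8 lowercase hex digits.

33000000

|K| = 7 > B = 4, so first hash the key.
H(K): XOR 75⊕31⊕6d⊕6a⊕72⊕75⊕77 = 33.
Zero-pad H(K) = 33 to 4 bytes: K' = 33 00 00 00.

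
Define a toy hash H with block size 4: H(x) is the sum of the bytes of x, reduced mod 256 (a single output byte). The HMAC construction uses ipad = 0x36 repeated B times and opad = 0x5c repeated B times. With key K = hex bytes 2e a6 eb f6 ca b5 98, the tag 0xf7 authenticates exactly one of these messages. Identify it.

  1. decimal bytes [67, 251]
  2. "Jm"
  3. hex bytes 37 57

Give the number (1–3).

Key hex bytes 2e a6 eb f6 ca b5 98 is 7 bytes > B = 4, so hash it first: H(key) = cc, then zero-pad to 4 bytes: K' = cc 00 00 00.
K' ⊕ ipad = fa 36 36 36; K' ⊕ opad = 90 5c 5c 5c.
m1: inner = H(fa 36 36 36 43 fb) = da; tag = H(90 5c 5c 5c da) = 7e
m2: inner = H(fa 36 36 36 4a 6d) = 53; tag = H(90 5c 5c 5c 53) = f7 ← matches
m3: inner = H(fa 36 36 36 37 57) = 2a; tag = H(90 5c 5c 5c 2a) = ce

2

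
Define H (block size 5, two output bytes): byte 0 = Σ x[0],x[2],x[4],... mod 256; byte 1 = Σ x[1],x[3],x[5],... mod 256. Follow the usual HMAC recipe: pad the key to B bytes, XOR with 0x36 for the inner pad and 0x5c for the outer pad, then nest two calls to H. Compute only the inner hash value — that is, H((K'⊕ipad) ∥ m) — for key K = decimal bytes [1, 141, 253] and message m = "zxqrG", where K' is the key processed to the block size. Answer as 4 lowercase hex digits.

Key decimal bytes [1, 141, 253] = 01 8d fd is 3 bytes ≤ B = 5; zero-pad to 5 bytes: K' = 01 8d fd 00 00.
K' ⊕ ipad = 37 bb cb 36 36.
Inner input = 37 bb cb 36 36 ∥ 7a 78 71 72 47.
Inner hash: even-index sum = 546 mod 256 = 34; odd-index sum = 547 mod 256 = 35 → 22 23.

2223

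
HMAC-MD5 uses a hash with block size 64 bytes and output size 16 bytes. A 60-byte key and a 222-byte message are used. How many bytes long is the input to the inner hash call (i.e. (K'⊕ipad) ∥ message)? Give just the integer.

Key is 60 ≤ 64 bytes, zero-padded: |K'| = 64.
Inner input = (K'⊕ipad) ∥ m → 64 + 222 = 286 bytes.

286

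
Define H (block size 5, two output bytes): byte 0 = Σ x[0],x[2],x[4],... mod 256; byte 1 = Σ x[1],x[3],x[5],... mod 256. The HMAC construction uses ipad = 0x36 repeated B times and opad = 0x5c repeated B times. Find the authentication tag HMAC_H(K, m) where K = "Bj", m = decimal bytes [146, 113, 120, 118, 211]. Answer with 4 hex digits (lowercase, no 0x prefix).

4559

Key "Bj" = 42 6a is 2 bytes ≤ B = 5; zero-pad to 5 bytes: K' = 42 6a 00 00 00.
K' ⊕ ipad = 74 5c 36 36 36.  K' ⊕ opad = 1e 36 5c 5c 5c.
Inner input = (K'⊕ipad) ∥ m = 74 5c 36 36 36 ∥ 92 71 78 76 d3.
Inner hash: even-index sum = 455 mod 256 = 199; odd-index sum = 623 mod 256 = 111 → c7 6f.
Outer input = (K'⊕opad) ∥ inner = 1e 36 5c 5c 5c ∥ c7 6f.
Outer hash (tag): even-index sum = 325 mod 256 = 69; odd-index sum = 345 mod 256 = 89 → 45 59.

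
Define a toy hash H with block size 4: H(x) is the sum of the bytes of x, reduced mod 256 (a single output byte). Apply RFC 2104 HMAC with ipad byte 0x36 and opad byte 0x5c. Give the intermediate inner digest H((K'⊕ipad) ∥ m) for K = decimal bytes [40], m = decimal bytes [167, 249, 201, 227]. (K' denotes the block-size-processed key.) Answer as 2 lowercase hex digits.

Key decimal bytes [40] = 28 is 1 byte ≤ B = 4; zero-pad to 4 bytes: K' = 28 00 00 00.
K' ⊕ ipad = 1e 36 36 36.
Inner input = 1e 36 36 36 ∥ a7 f9 c9 e3.
Inner hash: sum = 30+54+54+54+167+249+201+227 = 1036; mod 256 = 12 → 0c.

0c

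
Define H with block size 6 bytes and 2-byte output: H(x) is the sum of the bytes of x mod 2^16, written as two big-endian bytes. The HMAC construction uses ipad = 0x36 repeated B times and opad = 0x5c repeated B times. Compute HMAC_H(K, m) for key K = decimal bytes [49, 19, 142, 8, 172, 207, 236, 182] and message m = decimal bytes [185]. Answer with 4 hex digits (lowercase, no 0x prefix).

Key decimal bytes [49, 19, 142, 8, 172, 207, 236, 182] = 31 13 8e 08 ac cf ec b6 is 8 bytes > B = 6, so hash it first: H(key) = 03 f7, then zero-pad to 6 bytes: K' = 03 f7 00 00 00 00.
K' ⊕ ipad = 35 c1 36 36 36 36.  K' ⊕ opad = 5f ab 5c 5c 5c 5c.
Inner input = (K'⊕ipad) ∥ m = 35 c1 36 36 36 36 ∥ b9.
Inner hash: sum = 53+193+54+54+54+54+185 = 647 → 02 87.
Outer input = (K'⊕opad) ∥ inner = 5f ab 5c 5c 5c 5c ∥ 02 87.
Outer hash (tag): sum = 95+171+92+92+92+92+2+135 = 771 → 03 03.

0303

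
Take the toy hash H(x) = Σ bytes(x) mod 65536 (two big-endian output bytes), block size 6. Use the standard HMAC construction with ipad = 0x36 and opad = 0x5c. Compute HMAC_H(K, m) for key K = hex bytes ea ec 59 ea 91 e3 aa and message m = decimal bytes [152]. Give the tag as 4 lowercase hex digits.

02d9

Key hex bytes ea ec 59 ea 91 e3 aa is 7 bytes > B = 6, so hash it first: H(key) = 05 37, then zero-pad to 6 bytes: K' = 05 37 00 00 00 00.
K' ⊕ ipad = 33 01 36 36 36 36.  K' ⊕ opad = 59 6b 5c 5c 5c 5c.
Inner input = (K'⊕ipad) ∥ m = 33 01 36 36 36 36 ∥ 98.
Inner hash: sum = 51+1+54+54+54+54+152 = 420 → 01 a4.
Outer input = (K'⊕opad) ∥ inner = 59 6b 5c 5c 5c 5c ∥ 01 a4.
Outer hash (tag): sum = 89+107+92+92+92+92+1+164 = 729 → 02 d9.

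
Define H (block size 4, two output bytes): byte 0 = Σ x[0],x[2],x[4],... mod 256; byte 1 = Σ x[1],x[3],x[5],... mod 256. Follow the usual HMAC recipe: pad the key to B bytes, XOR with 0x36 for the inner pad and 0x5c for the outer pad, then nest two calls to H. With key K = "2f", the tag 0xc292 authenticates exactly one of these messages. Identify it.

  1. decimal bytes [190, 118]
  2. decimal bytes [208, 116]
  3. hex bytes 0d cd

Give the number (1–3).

1

Key "2f" = 32 66 is 2 bytes ≤ B = 4; zero-pad to 4 bytes: K' = 32 66 00 00.
K' ⊕ ipad = 04 50 36 36; K' ⊕ opad = 6e 3a 5c 5c.
m1: inner = H(04 50 36 36 be 76) = f8 fc; tag = H(6e 3a 5c 5c f8 fc) = c292 ← matches
m2: inner = H(04 50 36 36 d0 74) = 0a fa; tag = H(6e 3a 5c 5c 0a fa) = d490
m3: inner = H(04 50 36 36 0d cd) = 47 53; tag = H(6e 3a 5c 5c 47 53) = 11e9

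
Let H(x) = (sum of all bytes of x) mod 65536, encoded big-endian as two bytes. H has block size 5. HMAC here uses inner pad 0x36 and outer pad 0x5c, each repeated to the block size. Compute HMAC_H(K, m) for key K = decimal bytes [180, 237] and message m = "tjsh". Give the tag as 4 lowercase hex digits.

Key decimal bytes [180, 237] = b4 ed is 2 bytes ≤ B = 5; zero-pad to 5 bytes: K' = b4 ed 00 00 00.
K' ⊕ ipad = 82 db 36 36 36.  K' ⊕ opad = e8 b1 5c 5c 5c.
Inner input = (K'⊕ipad) ∥ m = 82 db 36 36 36 ∥ 74 6a 73 68.
Inner hash: sum = 130+219+54+54+54+116+106+115+104 = 952 → 03 b8.
Outer input = (K'⊕opad) ∥ inner = e8 b1 5c 5c 5c ∥ 03 b8.
Outer hash (tag): sum = 232+177+92+92+92+3+184 = 872 → 03 68.

0368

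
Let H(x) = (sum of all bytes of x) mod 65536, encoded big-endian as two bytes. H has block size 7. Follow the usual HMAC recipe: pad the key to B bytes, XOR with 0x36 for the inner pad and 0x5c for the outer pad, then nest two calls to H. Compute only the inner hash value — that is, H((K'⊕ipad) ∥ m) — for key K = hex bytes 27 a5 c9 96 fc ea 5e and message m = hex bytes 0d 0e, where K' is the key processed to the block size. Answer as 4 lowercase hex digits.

Key hex bytes 27 a5 c9 96 fc ea 5e is exactly B = 7 bytes: K' = 27 a5 c9 96 fc ea 5e.
K' ⊕ ipad = 11 93 ff a0 ca dc 68.
Inner input = 11 93 ff a0 ca dc 68 ∥ 0d 0e.
Inner hash: sum = 17+147+255+160+202+220+104+13+14 = 1132 → 04 6c.

046c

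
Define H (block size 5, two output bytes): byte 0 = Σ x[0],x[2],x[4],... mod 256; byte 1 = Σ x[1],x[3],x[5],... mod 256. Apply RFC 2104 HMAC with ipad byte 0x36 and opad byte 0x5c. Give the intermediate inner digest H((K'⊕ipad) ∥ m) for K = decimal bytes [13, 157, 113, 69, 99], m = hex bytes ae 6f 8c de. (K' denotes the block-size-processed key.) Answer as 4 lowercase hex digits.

Key decimal bytes [13, 157, 113, 69, 99] = 0d 9d 71 45 63 is exactly B = 5 bytes: K' = 0d 9d 71 45 63.
K' ⊕ ipad = 3b ab 47 73 55.
Inner input = 3b ab 47 73 55 ∥ ae 6f 8c de.
Inner hash: even-index sum = 548 mod 256 = 36; odd-index sum = 600 mod 256 = 88 → 24 58.

2458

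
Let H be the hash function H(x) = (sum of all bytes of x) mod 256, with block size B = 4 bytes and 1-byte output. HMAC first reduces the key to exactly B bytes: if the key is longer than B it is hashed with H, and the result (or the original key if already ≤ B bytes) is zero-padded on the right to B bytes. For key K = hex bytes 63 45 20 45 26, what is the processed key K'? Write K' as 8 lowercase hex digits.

33000000

|K| = 5 > B = 4, so first hash the key.
H(K): sum = 99+69+32+69+38 = 307; mod 256 = 51 → 33.
Zero-pad H(K) = 33 to 4 bytes: K' = 33 00 00 00.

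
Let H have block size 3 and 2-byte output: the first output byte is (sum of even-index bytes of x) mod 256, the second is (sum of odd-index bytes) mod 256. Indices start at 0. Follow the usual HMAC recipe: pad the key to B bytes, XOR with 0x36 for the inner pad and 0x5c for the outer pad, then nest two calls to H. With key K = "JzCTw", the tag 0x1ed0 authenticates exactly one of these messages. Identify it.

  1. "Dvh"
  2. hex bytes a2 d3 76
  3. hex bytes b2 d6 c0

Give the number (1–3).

Key "JzCTw" = 4a 7a 43 54 77 is 5 bytes > B = 3, so hash it first: H(key) = 04 ce, then zero-pad to 3 bytes: K' = 04 ce 00.
K' ⊕ ipad = 32 f8 36; K' ⊕ opad = 58 92 5c.
m1: inner = H(32 f8 36 44 76 68) = de a4; tag = H(58 92 5c de a4) = 5870
m2: inner = H(32 f8 36 a2 d3 76) = 3b 10; tag = H(58 92 5c 3b 10) = c4cd
m3: inner = H(32 f8 36 b2 d6 c0) = 3e 6a; tag = H(58 92 5c 3e 6a) = 1ed0 ← matches

3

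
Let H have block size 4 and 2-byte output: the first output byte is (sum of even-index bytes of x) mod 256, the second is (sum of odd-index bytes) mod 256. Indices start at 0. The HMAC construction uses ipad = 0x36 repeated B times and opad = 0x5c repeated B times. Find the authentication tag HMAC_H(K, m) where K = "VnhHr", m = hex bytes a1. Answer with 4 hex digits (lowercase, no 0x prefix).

a5fc

Key "VnhHr" = 56 6e 68 48 72 is 5 bytes > B = 4, so hash it first: H(key) = 30 b6, then zero-pad to 4 bytes: K' = 30 b6 00 00.
K' ⊕ ipad = 06 80 36 36.  K' ⊕ opad = 6c ea 5c 5c.
Inner input = (K'⊕ipad) ∥ m = 06 80 36 36 ∥ a1.
Inner hash: even-index sum = 221 mod 256 = 221; odd-index sum = 182 mod 256 = 182 → dd b6.
Outer input = (K'⊕opad) ∥ inner = 6c ea 5c 5c ∥ dd b6.
Outer hash (tag): even-index sum = 421 mod 256 = 165; odd-index sum = 508 mod 256 = 252 → a5 fc.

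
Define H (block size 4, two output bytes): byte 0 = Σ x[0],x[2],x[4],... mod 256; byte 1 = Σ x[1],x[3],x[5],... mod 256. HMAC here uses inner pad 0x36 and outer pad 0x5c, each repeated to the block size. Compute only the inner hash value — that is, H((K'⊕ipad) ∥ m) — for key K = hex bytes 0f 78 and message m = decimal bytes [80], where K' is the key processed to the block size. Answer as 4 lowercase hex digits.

bf84

Key hex bytes 0f 78 is 2 bytes ≤ B = 4; zero-pad to 4 bytes: K' = 0f 78 00 00.
K' ⊕ ipad = 39 4e 36 36.
Inner input = 39 4e 36 36 ∥ 50.
Inner hash: even-index sum = 191 mod 256 = 191; odd-index sum = 132 mod 256 = 132 → bf 84.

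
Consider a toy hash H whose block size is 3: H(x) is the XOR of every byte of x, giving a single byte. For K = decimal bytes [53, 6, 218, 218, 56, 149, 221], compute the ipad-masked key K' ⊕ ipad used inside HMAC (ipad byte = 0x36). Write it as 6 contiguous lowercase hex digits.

Key decimal bytes [53, 6, 218, 218, 56, 149, 221] = 35 06 da da 38 95 dd is 7 bytes > B = 3, so hash it first: H(key) = 43, then zero-pad to 3 bytes: K' = 43 00 00.
XOR each byte with 0x36: 43⊕36=75, 00⊕36=36, 00⊕36=36.

753636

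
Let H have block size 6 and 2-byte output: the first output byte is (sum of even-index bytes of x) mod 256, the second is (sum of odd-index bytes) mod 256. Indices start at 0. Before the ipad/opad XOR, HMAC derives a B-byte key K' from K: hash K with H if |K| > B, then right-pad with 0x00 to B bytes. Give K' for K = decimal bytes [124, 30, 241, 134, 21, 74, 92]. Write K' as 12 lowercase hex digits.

|K| = 7 > B = 6, so first hash the key.
H(K): even-index sum = 478 mod 256 = 222; odd-index sum = 238 mod 256 = 238 → de ee.
Zero-pad H(K) = de ee to 6 bytes: K' = de ee 00 00 00 00.

deee00000000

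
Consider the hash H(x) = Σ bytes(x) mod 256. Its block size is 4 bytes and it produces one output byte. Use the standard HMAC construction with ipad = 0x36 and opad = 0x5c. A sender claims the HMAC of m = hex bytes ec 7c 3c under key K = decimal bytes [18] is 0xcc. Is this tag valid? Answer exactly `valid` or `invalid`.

valid

Key decimal bytes [18] = 12 is 1 byte ≤ B = 4; zero-pad to 4 bytes: K' = 12 00 00 00.
K' ⊕ ipad = 24 36 36 36; K' ⊕ opad = 4e 5c 5c 5c.
Inner hash: sum = 36+54+54+54+236+124+60 = 618; mod 256 = 106 → 6a.
Outer hash (recomputed tag): sum = 78+92+92+92+106 = 460; mod 256 = 204 → cc.
Recomputed tag = cc; claimed = cc → match.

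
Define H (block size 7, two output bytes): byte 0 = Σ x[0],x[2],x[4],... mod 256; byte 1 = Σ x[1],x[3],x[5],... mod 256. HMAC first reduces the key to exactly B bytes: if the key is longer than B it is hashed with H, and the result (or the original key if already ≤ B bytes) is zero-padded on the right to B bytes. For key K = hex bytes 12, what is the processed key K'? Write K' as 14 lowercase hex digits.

Key hex bytes 12 is 1 byte ≤ B = 7; zero-pad to 7 bytes: K' = 12 00 00 00 00 00 00.

12000000000000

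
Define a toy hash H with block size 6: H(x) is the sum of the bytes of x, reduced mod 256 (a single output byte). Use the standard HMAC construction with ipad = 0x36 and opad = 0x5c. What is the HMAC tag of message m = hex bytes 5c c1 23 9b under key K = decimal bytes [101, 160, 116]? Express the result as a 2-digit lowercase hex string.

Key decimal bytes [101, 160, 116] = 65 a0 74 is 3 bytes ≤ B = 6; zero-pad to 6 bytes: K' = 65 a0 74 00 00 00.
K' ⊕ ipad = 53 96 42 36 36 36.  K' ⊕ opad = 39 fc 28 5c 5c 5c.
Inner input = (K'⊕ipad) ∥ m = 53 96 42 36 36 36 ∥ 5c c1 23 9b.
Inner hash: sum = 83+150+66+54+54+54+92+193+35+155 = 936; mod 256 = 168 → a8.
Outer input = (K'⊕opad) ∥ inner = 39 fc 28 5c 5c 5c ∥ a8.
Outer hash (tag): sum = 57+252+40+92+92+92+168 = 793; mod 256 = 25 → 19.

19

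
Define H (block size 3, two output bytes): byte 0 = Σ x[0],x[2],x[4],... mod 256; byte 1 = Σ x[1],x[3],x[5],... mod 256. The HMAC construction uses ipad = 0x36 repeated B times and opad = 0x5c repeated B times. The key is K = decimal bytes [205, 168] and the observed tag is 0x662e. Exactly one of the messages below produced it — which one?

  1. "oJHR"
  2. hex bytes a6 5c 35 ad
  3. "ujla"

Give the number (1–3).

2

Key decimal bytes [205, 168] = cd a8 is 2 bytes ≤ B = 3; zero-pad to 3 bytes: K' = cd a8 00.
K' ⊕ ipad = fb 9e 36; K' ⊕ opad = 91 f4 5c.
m1: inner = H(fb 9e 36 6f 4a 48 52) = cd 55; tag = H(91 f4 5c cd 55) = 42c1
m2: inner = H(fb 9e 36 a6 5c 35 ad) = 3a 79; tag = H(91 f4 5c 3a 79) = 662e ← matches
m3: inner = H(fb 9e 36 75 6a 6c 61) = fc 7f; tag = H(91 f4 5c fc 7f) = 6cf0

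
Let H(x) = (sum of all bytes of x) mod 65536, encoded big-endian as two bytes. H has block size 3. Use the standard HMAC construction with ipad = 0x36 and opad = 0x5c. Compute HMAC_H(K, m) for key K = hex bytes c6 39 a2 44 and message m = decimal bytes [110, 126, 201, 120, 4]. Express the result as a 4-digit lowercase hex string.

Key hex bytes c6 39 a2 44 is 4 bytes > B = 3, so hash it first: H(key) = 01 e5, then zero-pad to 3 bytes: K' = 01 e5 00.
K' ⊕ ipad = 37 d3 36.  K' ⊕ opad = 5d b9 5c.
Inner input = (K'⊕ipad) ∥ m = 37 d3 36 ∥ 6e 7e c9 78 04.
Inner hash: sum = 55+211+54+110+126+201+120+4 = 881 → 03 71.
Outer input = (K'⊕opad) ∥ inner = 5d b9 5c ∥ 03 71.
Outer hash (tag): sum = 93+185+92+3+113 = 486 → 01 e6.

01e6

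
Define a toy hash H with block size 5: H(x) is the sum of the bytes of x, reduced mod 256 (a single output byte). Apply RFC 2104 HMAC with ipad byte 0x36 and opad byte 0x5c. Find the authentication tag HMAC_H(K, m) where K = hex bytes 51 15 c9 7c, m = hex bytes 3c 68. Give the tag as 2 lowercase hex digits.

14

Key hex bytes 51 15 c9 7c is 4 bytes ≤ B = 5; zero-pad to 5 bytes: K' = 51 15 c9 7c 00.
K' ⊕ ipad = 67 23 ff 4a 36.  K' ⊕ opad = 0d 49 95 20 5c.
Inner input = (K'⊕ipad) ∥ m = 67 23 ff 4a 36 ∥ 3c 68.
Inner hash: sum = 103+35+255+74+54+60+104 = 685; mod 256 = 173 → ad.
Outer input = (K'⊕opad) ∥ inner = 0d 49 95 20 5c ∥ ad.
Outer hash (tag): sum = 13+73+149+32+92+173 = 532; mod 256 = 20 → 14.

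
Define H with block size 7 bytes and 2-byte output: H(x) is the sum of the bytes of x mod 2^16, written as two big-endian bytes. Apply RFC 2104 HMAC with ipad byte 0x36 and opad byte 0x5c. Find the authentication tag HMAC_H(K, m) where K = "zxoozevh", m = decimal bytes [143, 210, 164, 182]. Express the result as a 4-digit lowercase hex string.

03b9

Key "zxoozevh" = 7a 78 6f 6f 7a 65 76 68 is 8 bytes > B = 7, so hash it first: H(key) = 03 8d, then zero-pad to 7 bytes: K' = 03 8d 00 00 00 00 00.
K' ⊕ ipad = 35 bb 36 36 36 36 36.  K' ⊕ opad = 5f d1 5c 5c 5c 5c 5c.
Inner input = (K'⊕ipad) ∥ m = 35 bb 36 36 36 36 36 ∥ 8f d2 a4 b6.
Inner hash: sum = 53+187+54+54+54+54+54+143+210+164+182 = 1209 → 04 b9.
Outer input = (K'⊕opad) ∥ inner = 5f d1 5c 5c 5c 5c 5c ∥ 04 b9.
Outer hash (tag): sum = 95+209+92+92+92+92+92+4+185 = 953 → 03 b9.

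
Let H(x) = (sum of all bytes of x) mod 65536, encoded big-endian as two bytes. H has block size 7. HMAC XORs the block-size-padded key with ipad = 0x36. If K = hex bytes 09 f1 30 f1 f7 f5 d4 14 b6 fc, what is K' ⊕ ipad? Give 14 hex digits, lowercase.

30973636363636

Key hex bytes 09 f1 30 f1 f7 f5 d4 14 b6 fc is 10 bytes > B = 7, so hash it first: H(key) = 06 a1, then zero-pad to 7 bytes: K' = 06 a1 00 00 00 00 00.
XOR each byte with 0x36: 06⊕36=30, a1⊕36=97, 00⊕36=36, 00⊕36=36, 00⊕36=36, 00⊕36=36, 00⊕36=36.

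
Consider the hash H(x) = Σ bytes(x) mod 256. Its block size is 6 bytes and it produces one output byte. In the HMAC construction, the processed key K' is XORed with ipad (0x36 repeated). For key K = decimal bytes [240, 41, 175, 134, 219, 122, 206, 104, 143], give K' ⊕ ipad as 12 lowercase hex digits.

Key decimal bytes [240, 41, 175, 134, 219, 122, 206, 104, 143] = f0 29 af 86 db 7a ce 68 8f is 9 bytes > B = 6, so hash it first: H(key) = 68, then zero-pad to 6 bytes: K' = 68 00 00 00 00 00.
XOR each byte with 0x36: 68⊕36=5e, 00⊕36=36, 00⊕36=36, 00⊕36=36, 00⊕36=36, 00⊕36=36.

5e3636363636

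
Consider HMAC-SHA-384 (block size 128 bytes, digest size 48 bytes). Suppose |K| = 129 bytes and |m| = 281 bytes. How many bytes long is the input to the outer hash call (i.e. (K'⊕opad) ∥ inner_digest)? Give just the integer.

Key is 129 > 128 bytes, so it is hashed to 48 bytes then zero-padded to 128: |K'| = 128.
Outer input = (K'⊕opad) ∥ H(inner) → 128 + 48 = 176 bytes.

176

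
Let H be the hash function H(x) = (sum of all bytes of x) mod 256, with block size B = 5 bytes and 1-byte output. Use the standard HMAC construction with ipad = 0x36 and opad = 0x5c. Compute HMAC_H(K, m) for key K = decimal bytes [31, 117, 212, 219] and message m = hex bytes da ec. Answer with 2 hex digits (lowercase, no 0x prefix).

Key decimal bytes [31, 117, 212, 219] = 1f 75 d4 db is 4 bytes ≤ B = 5; zero-pad to 5 bytes: K' = 1f 75 d4 db 00.
K' ⊕ ipad = 29 43 e2 ed 36.  K' ⊕ opad = 43 29 88 87 5c.
Inner input = (K'⊕ipad) ∥ m = 29 43 e2 ed 36 ∥ da ec.
Inner hash: sum = 41+67+226+237+54+218+236 = 1079; mod 256 = 55 → 37.
Outer input = (K'⊕opad) ∥ inner = 43 29 88 87 5c ∥ 37.
Outer hash (tag): sum = 67+41+136+135+92+55 = 526; mod 256 = 14 → 0e.

0e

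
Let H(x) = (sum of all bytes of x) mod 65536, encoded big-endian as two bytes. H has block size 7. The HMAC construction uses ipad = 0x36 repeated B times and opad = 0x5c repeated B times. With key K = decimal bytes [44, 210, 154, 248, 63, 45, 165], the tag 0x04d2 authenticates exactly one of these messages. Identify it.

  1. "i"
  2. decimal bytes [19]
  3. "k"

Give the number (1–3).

3

Key decimal bytes [44, 210, 154, 248, 63, 45, 165] = 2c d2 9a f8 3f 2d a5 is exactly B = 7 bytes: K' = 2c d2 9a f8 3f 2d a5.
K' ⊕ ipad = 1a e4 ac ce 09 1b 93; K' ⊕ opad = 70 8e c6 a4 63 71 f9.
m1: inner = H(1a e4 ac ce 09 1b 93 69) = 03 98; tag = H(70 8e c6 a4 63 71 f9 03 98) = 04d0
m2: inner = H(1a e4 ac ce 09 1b 93 13) = 03 42; tag = H(70 8e c6 a4 63 71 f9 03 42) = 047a
m3: inner = H(1a e4 ac ce 09 1b 93 6b) = 03 9a; tag = H(70 8e c6 a4 63 71 f9 03 9a) = 04d2 ← matches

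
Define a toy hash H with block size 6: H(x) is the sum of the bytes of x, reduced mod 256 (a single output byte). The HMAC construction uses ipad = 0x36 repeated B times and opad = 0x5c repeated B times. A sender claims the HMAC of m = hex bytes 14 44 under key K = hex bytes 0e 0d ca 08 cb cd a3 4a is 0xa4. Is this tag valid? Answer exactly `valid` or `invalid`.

valid

Key hex bytes 0e 0d ca 08 cb cd a3 4a is 8 bytes > B = 6, so hash it first: H(key) = 72, then zero-pad to 6 bytes: K' = 72 00 00 00 00 00.
K' ⊕ ipad = 44 36 36 36 36 36; K' ⊕ opad = 2e 5c 5c 5c 5c 5c.
Inner hash: sum = 68+54+54+54+54+54+20+68 = 426; mod 256 = 170 → aa.
Outer hash (recomputed tag): sum = 46+92+92+92+92+92+170 = 676; mod 256 = 164 → a4.
Recomputed tag = a4; claimed = a4 → match.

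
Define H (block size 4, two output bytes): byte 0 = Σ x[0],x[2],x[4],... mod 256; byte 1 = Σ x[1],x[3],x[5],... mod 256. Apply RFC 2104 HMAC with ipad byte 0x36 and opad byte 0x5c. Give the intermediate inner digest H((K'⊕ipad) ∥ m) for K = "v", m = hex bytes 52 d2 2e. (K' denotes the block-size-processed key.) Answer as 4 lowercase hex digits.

f63e

Key "v" = 76 is 1 byte ≤ B = 4; zero-pad to 4 bytes: K' = 76 00 00 00.
K' ⊕ ipad = 40 36 36 36.
Inner input = 40 36 36 36 ∥ 52 d2 2e.
Inner hash: even-index sum = 246 mod 256 = 246; odd-index sum = 318 mod 256 = 62 → f6 3e.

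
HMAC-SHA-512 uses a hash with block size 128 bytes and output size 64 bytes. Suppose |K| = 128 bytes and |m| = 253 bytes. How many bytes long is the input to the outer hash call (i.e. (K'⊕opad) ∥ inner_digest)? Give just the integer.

192

Key is 128 ≤ 128 bytes, zero-padded: |K'| = 128.
Outer input = (K'⊕opad) ∥ H(inner) → 128 + 64 = 192 bytes.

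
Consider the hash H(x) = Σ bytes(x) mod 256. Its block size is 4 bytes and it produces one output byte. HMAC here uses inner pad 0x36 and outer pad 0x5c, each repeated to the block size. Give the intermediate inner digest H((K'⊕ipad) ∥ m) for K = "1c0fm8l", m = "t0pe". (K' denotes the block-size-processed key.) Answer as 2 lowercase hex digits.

Key "1c0fm8l" = 31 63 30 66 6d 38 6c is 7 bytes > B = 4, so hash it first: H(key) = 3b, then zero-pad to 4 bytes: K' = 3b 00 00 00.
K' ⊕ ipad = 0d 36 36 36.
Inner input = 0d 36 36 36 ∥ 74 30 70 65.
Inner hash: sum = 13+54+54+54+116+48+112+101 = 552; mod 256 = 40 → 28.

28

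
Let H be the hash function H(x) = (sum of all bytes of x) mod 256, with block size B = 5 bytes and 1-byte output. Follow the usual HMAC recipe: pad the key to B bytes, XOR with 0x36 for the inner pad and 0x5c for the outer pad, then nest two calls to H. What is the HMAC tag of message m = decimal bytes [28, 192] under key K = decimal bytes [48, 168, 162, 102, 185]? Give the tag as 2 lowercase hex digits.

70

Key decimal bytes [48, 168, 162, 102, 185] = 30 a8 a2 66 b9 is exactly B = 5 bytes: K' = 30 a8 a2 66 b9.
K' ⊕ ipad = 06 9e 94 50 8f.  K' ⊕ opad = 6c f4 fe 3a e5.
Inner input = (K'⊕ipad) ∥ m = 06 9e 94 50 8f ∥ 1c c0.
Inner hash: sum = 6+158+148+80+143+28+192 = 755; mod 256 = 243 → f3.
Outer input = (K'⊕opad) ∥ inner = 6c f4 fe 3a e5 ∥ f3.
Outer hash (tag): sum = 108+244+254+58+229+243 = 1136; mod 256 = 112 → 70.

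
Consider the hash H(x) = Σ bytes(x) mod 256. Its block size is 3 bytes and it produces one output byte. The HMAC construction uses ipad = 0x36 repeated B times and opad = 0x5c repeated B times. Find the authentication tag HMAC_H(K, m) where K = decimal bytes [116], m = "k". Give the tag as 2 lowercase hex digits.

Key decimal bytes [116] = 74 is 1 byte ≤ B = 3; zero-pad to 3 bytes: K' = 74 00 00.
K' ⊕ ipad = 42 36 36.  K' ⊕ opad = 28 5c 5c.
Inner input = (K'⊕ipad) ∥ m = 42 36 36 ∥ 6b.
Inner hash: sum = 66+54+54+107 = 281; mod 256 = 25 → 19.
Outer input = (K'⊕opad) ∥ inner = 28 5c 5c ∥ 19.
Outer hash (tag): sum = 40+92+92+25 = 249 → f9.

f9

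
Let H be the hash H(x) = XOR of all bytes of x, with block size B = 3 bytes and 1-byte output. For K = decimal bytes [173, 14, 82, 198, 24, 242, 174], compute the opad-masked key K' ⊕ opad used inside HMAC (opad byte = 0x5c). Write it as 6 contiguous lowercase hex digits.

2f5c5c

Key decimal bytes [173, 14, 82, 198, 24, 242, 174] = ad 0e 52 c6 18 f2 ae is 7 bytes > B = 3, so hash it first: H(key) = 73, then zero-pad to 3 bytes: K' = 73 00 00.
XOR each byte with 0x5c: 73⊕5c=2f, 00⊕5c=5c, 00⊕5c=5c.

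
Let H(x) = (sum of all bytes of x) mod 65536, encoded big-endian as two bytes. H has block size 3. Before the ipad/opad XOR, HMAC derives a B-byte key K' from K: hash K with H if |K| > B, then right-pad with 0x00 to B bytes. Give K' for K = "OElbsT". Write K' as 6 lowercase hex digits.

|K| = 6 > B = 3, so first hash the key.
H(K): sum = 79+69+108+98+115+84 = 553 → 02 29.
Zero-pad H(K) = 02 29 to 3 bytes: K' = 02 29 00.

022900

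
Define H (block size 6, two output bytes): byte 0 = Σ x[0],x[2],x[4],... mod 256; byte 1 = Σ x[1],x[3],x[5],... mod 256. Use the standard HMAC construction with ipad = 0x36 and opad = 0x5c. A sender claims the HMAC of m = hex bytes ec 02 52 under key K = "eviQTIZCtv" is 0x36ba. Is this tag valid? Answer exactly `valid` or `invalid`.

invalid

Key "eviQTIZCtv" = 65 76 69 51 54 49 5a 43 74 76 is 10 bytes > B = 6, so hash it first: H(key) = f0 c9, then zero-pad to 6 bytes: K' = f0 c9 00 00 00 00.
K' ⊕ ipad = c6 ff 36 36 36 36; K' ⊕ opad = ac 95 5c 5c 5c 5c.
Inner hash: even-index sum = 624 mod 256 = 112; odd-index sum = 365 mod 256 = 109 → 70 6d.
Outer hash (recomputed tag): even-index sum = 468 mod 256 = 212; odd-index sum = 442 mod 256 = 186 → d4 ba.
Recomputed tag = d4ba; claimed = 36ba → mismatch.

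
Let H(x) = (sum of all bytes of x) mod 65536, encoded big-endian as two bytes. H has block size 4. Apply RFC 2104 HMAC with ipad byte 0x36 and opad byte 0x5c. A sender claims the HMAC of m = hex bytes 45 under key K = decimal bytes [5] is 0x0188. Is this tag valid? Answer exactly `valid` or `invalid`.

Key decimal bytes [5] = 05 is 1 byte ≤ B = 4; zero-pad to 4 bytes: K' = 05 00 00 00.
K' ⊕ ipad = 33 36 36 36; K' ⊕ opad = 59 5c 5c 5c.
Inner hash: sum = 51+54+54+54+69 = 282 → 01 1a.
Outer hash (recomputed tag): sum = 89+92+92+92+1+26 = 392 → 01 88.
Recomputed tag = 0188; claimed = 0188 → match.

valid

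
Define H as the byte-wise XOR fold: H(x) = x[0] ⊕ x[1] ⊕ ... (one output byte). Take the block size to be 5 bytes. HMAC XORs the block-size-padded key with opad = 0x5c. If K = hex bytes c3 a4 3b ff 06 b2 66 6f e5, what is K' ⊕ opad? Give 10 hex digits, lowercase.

Key hex bytes c3 a4 3b ff 06 b2 66 6f e5 is 9 bytes > B = 5, so hash it first: H(key) = fb, then zero-pad to 5 bytes: K' = fb 00 00 00 00.
XOR each byte with 0x5c: fb⊕5c=a7, 00⊕5c=5c, 00⊕5c=5c, 00⊕5c=5c, 00⊕5c=5c.

a75c5c5c5c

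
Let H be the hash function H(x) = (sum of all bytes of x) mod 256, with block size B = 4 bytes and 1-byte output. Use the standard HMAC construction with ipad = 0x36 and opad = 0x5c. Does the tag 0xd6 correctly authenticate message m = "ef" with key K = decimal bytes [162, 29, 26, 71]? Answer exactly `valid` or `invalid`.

invalid

Key decimal bytes [162, 29, 26, 71] = a2 1d 1a 47 is exactly B = 4 bytes: K' = a2 1d 1a 47.
K' ⊕ ipad = 94 2b 2c 71; K' ⊕ opad = fe 41 46 1b.
Inner hash: sum = 148+43+44+113+101+102 = 551; mod 256 = 39 → 27.
Outer hash (recomputed tag): sum = 254+65+70+27+39 = 455; mod 256 = 199 → c7.
Recomputed tag = c7; claimed = d6 → mismatch.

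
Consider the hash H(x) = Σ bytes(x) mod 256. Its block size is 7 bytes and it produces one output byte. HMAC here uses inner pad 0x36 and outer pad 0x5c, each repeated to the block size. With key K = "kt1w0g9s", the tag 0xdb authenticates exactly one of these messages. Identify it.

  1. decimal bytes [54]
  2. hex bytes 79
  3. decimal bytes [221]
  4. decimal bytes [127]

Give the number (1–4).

3

Key "kt1w0g9s" = 6b 74 31 77 30 67 39 73 is 8 bytes > B = 7, so hash it first: H(key) = ca, then zero-pad to 7 bytes: K' = ca 00 00 00 00 00 00.
K' ⊕ ipad = fc 36 36 36 36 36 36; K' ⊕ opad = 96 5c 5c 5c 5c 5c 5c.
m1: inner = H(fc 36 36 36 36 36 36 36) = 76; tag = H(96 5c 5c 5c 5c 5c 5c 76) = 34
m2: inner = H(fc 36 36 36 36 36 36 79) = b9; tag = H(96 5c 5c 5c 5c 5c 5c b9) = 77
m3: inner = H(fc 36 36 36 36 36 36 dd) = 1d; tag = H(96 5c 5c 5c 5c 5c 5c 1d) = db ← matches
m4: inner = H(fc 36 36 36 36 36 36 7f) = bf; tag = H(96 5c 5c 5c 5c 5c 5c bf) = 7d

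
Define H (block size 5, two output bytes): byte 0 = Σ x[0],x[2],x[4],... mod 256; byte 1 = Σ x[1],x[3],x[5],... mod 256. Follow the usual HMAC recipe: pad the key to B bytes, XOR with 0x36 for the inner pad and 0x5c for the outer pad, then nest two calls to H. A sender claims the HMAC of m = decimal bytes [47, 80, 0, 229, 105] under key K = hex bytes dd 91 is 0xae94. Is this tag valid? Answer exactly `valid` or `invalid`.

Key hex bytes dd 91 is 2 bytes ≤ B = 5; zero-pad to 5 bytes: K' = dd 91 00 00 00.
K' ⊕ ipad = eb a7 36 36 36; K' ⊕ opad = 81 cd 5c 5c 5c.
Inner hash: even-index sum = 652 mod 256 = 140; odd-index sum = 373 mod 256 = 117 → 8c 75.
Outer hash (recomputed tag): even-index sum = 430 mod 256 = 174; odd-index sum = 437 mod 256 = 181 → ae b5.
Recomputed tag = aeb5; claimed = ae94 → mismatch.

invalid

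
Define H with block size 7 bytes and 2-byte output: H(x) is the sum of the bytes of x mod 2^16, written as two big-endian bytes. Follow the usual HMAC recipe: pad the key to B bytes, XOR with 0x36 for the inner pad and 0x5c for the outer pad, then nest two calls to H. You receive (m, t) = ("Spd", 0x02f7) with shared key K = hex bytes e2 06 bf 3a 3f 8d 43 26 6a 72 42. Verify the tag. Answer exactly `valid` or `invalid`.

valid

Key hex bytes e2 06 bf 3a 3f 8d 43 26 6a 72 42 is 11 bytes > B = 7, so hash it first: H(key) = 04 34, then zero-pad to 7 bytes: K' = 04 34 00 00 00 00 00.
K' ⊕ ipad = 32 02 36 36 36 36 36; K' ⊕ opad = 58 68 5c 5c 5c 5c 5c.
Inner hash: sum = 50+2+54+54+54+54+54+83+112+100 = 617 → 02 69.
Outer hash (recomputed tag): sum = 88+104+92+92+92+92+92+2+105 = 759 → 02 f7.
Recomputed tag = 02f7; claimed = 02f7 → match.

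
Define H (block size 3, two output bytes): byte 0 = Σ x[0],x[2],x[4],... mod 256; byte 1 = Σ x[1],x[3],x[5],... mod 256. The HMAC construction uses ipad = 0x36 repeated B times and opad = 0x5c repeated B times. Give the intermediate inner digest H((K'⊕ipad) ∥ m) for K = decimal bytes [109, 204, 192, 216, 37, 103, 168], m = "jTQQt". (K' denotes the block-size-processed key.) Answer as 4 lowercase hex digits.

a76c

Key decimal bytes [109, 204, 192, 216, 37, 103, 168] = 6d cc c0 d8 25 67 a8 is 7 bytes > B = 3, so hash it first: H(key) = fa 0b, then zero-pad to 3 bytes: K' = fa 0b 00.
K' ⊕ ipad = cc 3d 36.
Inner input = cc 3d 36 ∥ 6a 54 51 51 74.
Inner hash: even-index sum = 423 mod 256 = 167; odd-index sum = 364 mod 256 = 108 → a7 6c.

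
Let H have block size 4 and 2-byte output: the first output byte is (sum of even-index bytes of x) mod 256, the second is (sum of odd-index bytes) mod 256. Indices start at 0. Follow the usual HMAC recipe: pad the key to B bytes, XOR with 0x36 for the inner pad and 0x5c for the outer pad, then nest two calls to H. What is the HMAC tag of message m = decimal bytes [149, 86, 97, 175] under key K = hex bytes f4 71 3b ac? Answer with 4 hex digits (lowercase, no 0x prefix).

d403

Key hex bytes f4 71 3b ac is exactly B = 4 bytes: K' = f4 71 3b ac.
K' ⊕ ipad = c2 47 0d 9a.  K' ⊕ opad = a8 2d 67 f0.
Inner input = (K'⊕ipad) ∥ m = c2 47 0d 9a ∥ 95 56 61 af.
Inner hash: even-index sum = 453 mod 256 = 197; odd-index sum = 486 mod 256 = 230 → c5 e6.
Outer input = (K'⊕opad) ∥ inner = a8 2d 67 f0 ∥ c5 e6.
Outer hash (tag): even-index sum = 468 mod 256 = 212; odd-index sum = 515 mod 256 = 3 → d4 03.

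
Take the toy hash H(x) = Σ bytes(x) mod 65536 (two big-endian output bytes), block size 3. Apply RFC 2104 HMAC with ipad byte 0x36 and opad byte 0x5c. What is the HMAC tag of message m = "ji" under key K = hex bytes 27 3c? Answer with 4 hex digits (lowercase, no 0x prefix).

Key hex bytes 27 3c is 2 bytes ≤ B = 3; zero-pad to 3 bytes: K' = 27 3c 00.
K' ⊕ ipad = 11 0a 36.  K' ⊕ opad = 7b 60 5c.
Inner input = (K'⊕ipad) ∥ m = 11 0a 36 ∥ 6a 69.
Inner hash: sum = 17+10+54+106+105 = 292 → 01 24.
Outer input = (K'⊕opad) ∥ inner = 7b 60 5c ∥ 01 24.
Outer hash (tag): sum = 123+96+92+1+36 = 348 → 01 5c.

015c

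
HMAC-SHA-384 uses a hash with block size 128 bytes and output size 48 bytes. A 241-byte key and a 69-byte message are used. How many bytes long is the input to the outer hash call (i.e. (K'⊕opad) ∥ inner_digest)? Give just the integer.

176

Key is 241 > 128 bytes, so it is hashed to 48 bytes then zero-padded to 128: |K'| = 128.
Outer input = (K'⊕opad) ∥ H(inner) → 128 + 48 = 176 bytes.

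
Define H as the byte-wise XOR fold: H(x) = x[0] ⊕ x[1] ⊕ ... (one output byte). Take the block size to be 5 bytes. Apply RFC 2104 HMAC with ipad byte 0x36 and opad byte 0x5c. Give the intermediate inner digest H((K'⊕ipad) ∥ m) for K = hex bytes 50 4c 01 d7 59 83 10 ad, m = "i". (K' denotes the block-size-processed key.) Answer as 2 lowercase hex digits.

f2

Key hex bytes 50 4c 01 d7 59 83 10 ad is 8 bytes > B = 5, so hash it first: H(key) = ad, then zero-pad to 5 bytes: K' = ad 00 00 00 00.
K' ⊕ ipad = 9b 36 36 36 36.
Inner input = 9b 36 36 36 36 ∥ 69.
Inner hash: XOR 9b⊕36⊕36⊕36⊕36⊕69 = f2.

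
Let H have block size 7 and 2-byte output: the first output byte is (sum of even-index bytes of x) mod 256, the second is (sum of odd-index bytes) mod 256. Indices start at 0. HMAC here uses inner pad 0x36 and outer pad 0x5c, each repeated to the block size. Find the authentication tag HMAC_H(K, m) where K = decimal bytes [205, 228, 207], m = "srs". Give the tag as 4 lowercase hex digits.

Key decimal bytes [205, 228, 207] = cd e4 cf is 3 bytes ≤ B = 7; zero-pad to 7 bytes: K' = cd e4 cf 00 00 00 00.
K' ⊕ ipad = fb d2 f9 36 36 36 36.  K' ⊕ opad = 91 b8 93 5c 5c 5c 5c.
Inner input = (K'⊕ipad) ∥ m = fb d2 f9 36 36 36 36 ∥ 73 72 73.
Inner hash: even-index sum = 722 mod 256 = 210; odd-index sum = 548 mod 256 = 36 → d2 24.
Outer input = (K'⊕opad) ∥ inner = 91 b8 93 5c 5c 5c 5c ∥ d2 24.
Outer hash (tag): even-index sum = 512 mod 256 = 0; odd-index sum = 578 mod 256 = 66 → 00 42.

0042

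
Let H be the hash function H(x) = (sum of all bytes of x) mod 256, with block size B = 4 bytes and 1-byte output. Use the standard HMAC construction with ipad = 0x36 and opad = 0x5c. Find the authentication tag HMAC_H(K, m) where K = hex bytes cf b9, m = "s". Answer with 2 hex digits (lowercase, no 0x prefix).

Key hex bytes cf b9 is 2 bytes ≤ B = 4; zero-pad to 4 bytes: K' = cf b9 00 00.
K' ⊕ ipad = f9 8f 36 36.  K' ⊕ opad = 93 e5 5c 5c.
Inner input = (K'⊕ipad) ∥ m = f9 8f 36 36 ∥ 73.
Inner hash: sum = 249+143+54+54+115 = 615; mod 256 = 103 → 67.
Outer input = (K'⊕opad) ∥ inner = 93 e5 5c 5c ∥ 67.
Outer hash (tag): sum = 147+229+92+92+103 = 663; mod 256 = 151 → 97.

97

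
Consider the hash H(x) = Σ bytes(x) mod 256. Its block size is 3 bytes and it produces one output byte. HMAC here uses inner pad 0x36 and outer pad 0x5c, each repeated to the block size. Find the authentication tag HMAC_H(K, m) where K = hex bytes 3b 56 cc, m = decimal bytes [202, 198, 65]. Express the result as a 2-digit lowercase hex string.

39

Key hex bytes 3b 56 cc is exactly B = 3 bytes: K' = 3b 56 cc.
K' ⊕ ipad = 0d 60 fa.  K' ⊕ opad = 67 0a 90.
Inner input = (K'⊕ipad) ∥ m = 0d 60 fa ∥ ca c6 41.
Inner hash: sum = 13+96+250+202+198+65 = 824; mod 256 = 56 → 38.
Outer input = (K'⊕opad) ∥ inner = 67 0a 90 ∥ 38.
Outer hash (tag): sum = 103+10+144+56 = 313; mod 256 = 57 → 39.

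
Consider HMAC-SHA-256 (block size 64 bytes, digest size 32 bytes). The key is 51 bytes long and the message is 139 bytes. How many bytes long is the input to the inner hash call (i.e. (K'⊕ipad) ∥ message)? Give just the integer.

Key is 51 ≤ 64 bytes, zero-padded: |K'| = 64.
Inner input = (K'⊕ipad) ∥ m → 64 + 139 = 203 bytes.

203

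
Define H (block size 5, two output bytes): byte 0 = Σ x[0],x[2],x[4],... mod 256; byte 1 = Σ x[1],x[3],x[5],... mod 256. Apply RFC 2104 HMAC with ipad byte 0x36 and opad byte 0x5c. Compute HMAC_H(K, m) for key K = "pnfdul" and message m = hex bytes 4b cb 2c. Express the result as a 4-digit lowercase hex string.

8472

Key "pnfdul" = 70 6e 66 64 75 6c is 6 bytes > B = 5, so hash it first: H(key) = 4b 3e, then zero-pad to 5 bytes: K' = 4b 3e 00 00 00.
K' ⊕ ipad = 7d 08 36 36 36.  K' ⊕ opad = 17 62 5c 5c 5c.
Inner input = (K'⊕ipad) ∥ m = 7d 08 36 36 36 ∥ 4b cb 2c.
Inner hash: even-index sum = 436 mod 256 = 180; odd-index sum = 181 mod 256 = 181 → b4 b5.
Outer input = (K'⊕opad) ∥ inner = 17 62 5c 5c 5c ∥ b4 b5.
Outer hash (tag): even-index sum = 388 mod 256 = 132; odd-index sum = 370 mod 256 = 114 → 84 72.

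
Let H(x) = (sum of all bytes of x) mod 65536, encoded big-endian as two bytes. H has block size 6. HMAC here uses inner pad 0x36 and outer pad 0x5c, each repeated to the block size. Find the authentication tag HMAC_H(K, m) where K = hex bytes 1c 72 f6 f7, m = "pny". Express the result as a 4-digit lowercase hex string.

Key hex bytes 1c 72 f6 f7 is 4 bytes ≤ B = 6; zero-pad to 6 bytes: K' = 1c 72 f6 f7 00 00.
K' ⊕ ipad = 2a 44 c0 c1 36 36.  K' ⊕ opad = 40 2e aa ab 5c 5c.
Inner input = (K'⊕ipad) ∥ m = 2a 44 c0 c1 36 36 ∥ 70 6e 79.
Inner hash: sum = 42+68+192+193+54+54+112+110+121 = 946 → 03 b2.
Outer input = (K'⊕opad) ∥ inner = 40 2e aa ab 5c 5c ∥ 03 b2.
Outer hash (tag): sum = 64+46+170+171+92+92+3+178 = 816 → 03 30.

0330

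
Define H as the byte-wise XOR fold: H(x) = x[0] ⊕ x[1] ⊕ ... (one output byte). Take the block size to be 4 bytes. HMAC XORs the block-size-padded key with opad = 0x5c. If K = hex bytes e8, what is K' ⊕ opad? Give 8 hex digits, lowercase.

b45c5c5c

Key hex bytes e8 is 1 byte ≤ B = 4; zero-pad to 4 bytes: K' = e8 00 00 00.
XOR each byte with 0x5c: e8⊕5c=b4, 00⊕5c=5c, 00⊕5c=5c, 00⊕5c=5c.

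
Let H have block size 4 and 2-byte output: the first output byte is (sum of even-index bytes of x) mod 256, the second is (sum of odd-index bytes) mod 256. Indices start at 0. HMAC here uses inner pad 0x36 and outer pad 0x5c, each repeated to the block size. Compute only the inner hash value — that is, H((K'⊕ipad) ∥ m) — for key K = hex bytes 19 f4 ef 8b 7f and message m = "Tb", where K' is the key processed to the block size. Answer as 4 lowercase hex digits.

Key hex bytes 19 f4 ef 8b 7f is 5 bytes > B = 4, so hash it first: H(key) = 87 7f, then zero-pad to 4 bytes: K' = 87 7f 00 00.
K' ⊕ ipad = b1 49 36 36.
Inner input = b1 49 36 36 ∥ 54 62.
Inner hash: even-index sum = 315 mod 256 = 59; odd-index sum = 225 mod 256 = 225 → 3b e1.

3be1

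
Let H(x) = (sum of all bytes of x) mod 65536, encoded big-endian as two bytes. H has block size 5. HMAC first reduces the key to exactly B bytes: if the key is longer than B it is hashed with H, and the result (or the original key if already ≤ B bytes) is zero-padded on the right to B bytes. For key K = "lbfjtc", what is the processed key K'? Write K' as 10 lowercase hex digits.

0275000000

|K| = 6 > B = 5, so first hash the key.
H(K): sum = 108+98+102+106+116+99 = 629 → 02 75.
Zero-pad H(K) = 02 75 to 5 bytes: K' = 02 75 00 00 00.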